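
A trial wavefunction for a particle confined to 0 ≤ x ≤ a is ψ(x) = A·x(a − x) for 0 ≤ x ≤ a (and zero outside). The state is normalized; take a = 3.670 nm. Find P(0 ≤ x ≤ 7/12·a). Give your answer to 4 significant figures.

P ≈ 0.6534

The probability is P = ∫ |ψ|² dx over [0, 7/12·a].
Since A² = 1/(a^5/30), this is the region integral divided by the full normalization integral.
In terms of u = x/a (A² and the length scale cancel between numerator and denominator), P = [∫_{0}^{7/12} u^2·(1 - u)^2 du] / [∫_{0}^{1} u^2·(1 - u)^2 du].
An antiderivative of u^2·(1 - u)^2 is u^3·(6·u^2 - 15·u + 10)/30; evaluating from 0 to 7/12 gives ≈ 0.0217794, while the full integral is 1/30.
Evaluating gives P = 0.65338.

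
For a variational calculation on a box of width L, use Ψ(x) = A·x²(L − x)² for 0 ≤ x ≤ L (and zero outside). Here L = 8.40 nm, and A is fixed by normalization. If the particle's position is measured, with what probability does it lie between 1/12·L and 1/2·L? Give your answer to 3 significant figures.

The probability is P = ∫ |Ψ|² dx over [1/12·L, 1/2·L].
The normalization integral ∫|Ψ|²dx over the whole domain equals L^9/630·A², and A² cancels in the ratio.
Substituting u = x/L, A² and the length scale cancel in the ratio: P = ∫_{1/12}^{1/2} u^4·(1 - u)^4 du / ∫_{0}^{1} u^4·(1 - u)^4 du.
With ∫ u^4·(1 - u)^4 du = u^5·(70·u^4 - 315·u^3 + 540·u^2 - 420·u + 126)/630 + C, the region integral is ≈ 0.00079305 and the full one is 1/630.
Taking the ratio, P = 0.4996.

P ≈ 0.500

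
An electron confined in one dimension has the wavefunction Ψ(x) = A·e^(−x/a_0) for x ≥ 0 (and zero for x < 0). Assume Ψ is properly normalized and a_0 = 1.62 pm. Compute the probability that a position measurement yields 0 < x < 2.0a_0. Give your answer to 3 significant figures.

P ≈ 0.982

The probability is P = ∫ |Ψ|² dx over [0, 2.0a_0].
Since A² = 1/(a_0/2), this is the region integral divided by the full normalization integral.
Substituting u = x/a_0, A² and the length scale cancel in the ratio: P = ∫_{0}^{2.0} e^(-2·u) du / ∫_{0}^{∞} e^(-2·u) du.
With ∫ e^(-2·u) du = -e^(-2·u)/2 + C, the region integral is 1/2 - e^(-4)/2 and the full one is 1/2.
Evaluating gives P = 0.9817.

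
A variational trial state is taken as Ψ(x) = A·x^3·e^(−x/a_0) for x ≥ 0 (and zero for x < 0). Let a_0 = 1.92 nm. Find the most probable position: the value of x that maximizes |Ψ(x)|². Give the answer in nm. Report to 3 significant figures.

x ≈ 5.76 nm

The maximum of |Ψ(x)|² occurs where its derivative vanishes.
This gives x = 3·a_0.
With a_0 = 1.92, the most probable position is 5.760 nm.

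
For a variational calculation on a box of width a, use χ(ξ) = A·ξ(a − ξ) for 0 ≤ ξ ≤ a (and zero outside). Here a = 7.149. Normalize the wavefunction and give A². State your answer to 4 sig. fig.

A^2 ≈ 0.001607

Normalization requires ∫|χ|² dξ = 1, integrated from 0 to a.
With χ = A·ξ(a − ξ), the integral evaluates to A²·[a^5/30].
Hence A² = 1/[a^5/30].
Substituting a = 7.149 gives A² = 0.0016066, so A = 0.040082.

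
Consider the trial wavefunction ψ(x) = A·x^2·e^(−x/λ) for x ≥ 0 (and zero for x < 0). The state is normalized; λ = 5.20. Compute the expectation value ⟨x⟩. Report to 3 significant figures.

⟨x⟩ ≈ 13.0

The expectation value is the |ψ|²-weighted average of x: ∫ x|ψ|² dx.
Evaluating both integrals, ⟨x⟩ = 5·λ/2.
With λ = 5.20, ⟨x⟩ = 13.00.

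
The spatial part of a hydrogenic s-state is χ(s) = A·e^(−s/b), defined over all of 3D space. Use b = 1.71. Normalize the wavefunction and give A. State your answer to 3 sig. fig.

Require ∫ |χ|² 4πs² ds = 1 over the whole domain.
The angular integral contributes 4π, leaving ∫₀^∞ s²|χ|² ds.
∫|χ|² 4πs² ds = A²·(π·b^3).
Setting this equal to 1 gives A² = 1/(π·b^3).
Substituting b = 1.71 gives A² = 0.06366, so A = 0.2523.

A ≈ 0.252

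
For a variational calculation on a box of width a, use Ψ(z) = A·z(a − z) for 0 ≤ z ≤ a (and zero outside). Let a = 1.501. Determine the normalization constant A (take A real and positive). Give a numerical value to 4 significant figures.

A ≈ 1.984

The normalization condition is ∫|Ψ|² dz = 1 from 0 to a.
The integral (without the A² prefactor) comes out to a^5/30.
With a = 1.501: A² = 3.9375 and A = 1.9843.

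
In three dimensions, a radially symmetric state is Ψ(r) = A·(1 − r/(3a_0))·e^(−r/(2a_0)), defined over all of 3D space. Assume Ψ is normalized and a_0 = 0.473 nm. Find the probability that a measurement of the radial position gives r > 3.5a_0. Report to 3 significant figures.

P ≈ 0.645

With dV = 4πr²dr, the probability is ∫|Ψ|² dV over r > 3.5a_0.
The full normalization integral is A²·[8·π·a_0^3/3] = 1, fixing A².
In terms of u = r/a_0 (A², 4π and the length scale all cancel between numerator and denominator), P = [∫_{3.5}^{∞} u^2·(1 - u/3)^2·e^(-u) du] / [∫_{0}^{∞} u^2·(1 - u/3)^2·e^(-u) du].
With ∫ u^2·(1 - u/3)^2·e^(-u) du = (-u^4 + 2·u^3 - 3·u^2 - 6·u - 6)·e^(-u)/9 + C, the region integral is 683·e^(-7/2)/48 and the full one is 2/3.
Taking the ratio yields P = 0.6445.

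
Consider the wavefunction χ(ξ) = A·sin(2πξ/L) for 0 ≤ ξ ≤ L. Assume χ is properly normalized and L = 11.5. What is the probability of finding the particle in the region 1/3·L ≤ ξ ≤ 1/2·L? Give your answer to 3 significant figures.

P = ∫_{1/3·L}^{1/2·L} |χ(ξ)|² dξ.
The normalization integral ∫|χ|²dξ over the whole domain equals L/2·A², and A² cancels in the ratio.
Let u = ξ/L; then A² and the length scale cancel, so P = ∫_{1/3}^{1/2} sin(2·π·u)^2 du ÷ ∫_{0}^{1} sin(2·π·u)^2 du.
With ∫ sin(2·π·u)^2 du = u/2 - sin(4·π·u)/(8·π) + C, the region integral is -√(3)/(16·π) + 1/12 and the full one is 1/2.
The result is P = (-√(3)/8 + π/6)/π.

P ≈ 0.0978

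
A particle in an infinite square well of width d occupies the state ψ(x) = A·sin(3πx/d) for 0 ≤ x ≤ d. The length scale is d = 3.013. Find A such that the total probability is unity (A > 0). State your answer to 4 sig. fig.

Require ∫ |ψ|² dx = 1 over the whole domain.
Using sin²θ = (1 − cos 2θ)/2, carrying out the integral gives A² · d/2.
Setting this equal to 1 gives A² = 1/(d/2).
With d = 3.013: A² = 0.66379 and A = 0.81473.

A ≈ 0.8147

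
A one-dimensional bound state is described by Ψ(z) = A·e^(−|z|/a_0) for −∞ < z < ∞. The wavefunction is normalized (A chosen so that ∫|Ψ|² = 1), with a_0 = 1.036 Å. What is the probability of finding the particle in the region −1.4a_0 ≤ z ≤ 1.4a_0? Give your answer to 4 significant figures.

The probability is P = ∫ |Ψ|² dz over [−1.4a_0, 1.4a_0].
The normalization integral ∫|Ψ|²dz over the whole domain equals a_0·A², and A² cancels in the ratio.
By symmetry take twice the z ≥ 0 contribution in numerator and denominator; the 2's cancel. In terms of u = z/a_0 (A² and the length scale cancel between numerator and denominator), P = [∫_{0}^{1.4} e^(-2·u) du] / [∫_{0}^{∞} e^(-2·u) du].
With ∫ e^(-2·u) du = -e^(-2·u)/2 + C, the region integral is 1/2 - e^(-14/5)/2 and the full one is 1/2.
Taking the ratio, P = 0.93919.

P ≈ 0.9392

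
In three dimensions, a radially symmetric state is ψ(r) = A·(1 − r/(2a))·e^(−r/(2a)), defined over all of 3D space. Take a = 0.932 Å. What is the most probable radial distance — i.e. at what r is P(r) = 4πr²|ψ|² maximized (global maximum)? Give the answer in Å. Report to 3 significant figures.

r ≈ 4.88 Å

Set d/dr [P(r) = 4πr²|ψ|²] = 0 and solve for r > 0.
Solving yields r = a·(√(5) + 3).
With a = 0.932, the most probable radial distance is 4.880 Å.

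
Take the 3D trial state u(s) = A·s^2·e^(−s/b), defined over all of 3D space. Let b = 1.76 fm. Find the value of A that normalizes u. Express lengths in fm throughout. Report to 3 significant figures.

A ≈ 0.0164 fm^(-7/2)

The normalization condition is ∫|u|² 4πs² ds = 1 from 0 to ∞.
Recall ∫₀^∞ s^m e^(−s/β) ds = m!·β^(m+1), with u = A·s^2·e^(−s/b), the integral evaluates to A²·[45·π·b^7/2].
Hence A² = 1/[45·π·b^7/2].
Plugging in b = 1.76 yields A = 0.01645.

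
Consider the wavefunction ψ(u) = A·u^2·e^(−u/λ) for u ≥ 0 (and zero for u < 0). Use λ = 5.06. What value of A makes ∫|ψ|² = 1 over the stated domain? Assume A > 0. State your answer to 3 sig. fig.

The normalization condition is ∫|ψ|² du = 1 from 0 to ∞.
The integral (without the A² prefactor) comes out to 3·λ^5/4.
With λ = 5.06: A² = 0.0004020 and A = 0.02005.

A ≈ 0.0200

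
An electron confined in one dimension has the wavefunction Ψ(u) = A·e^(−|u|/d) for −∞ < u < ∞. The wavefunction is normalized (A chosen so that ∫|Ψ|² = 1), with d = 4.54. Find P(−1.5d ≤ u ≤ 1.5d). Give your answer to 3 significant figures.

P ≈ 0.950

P = ∫_{−1.5d}^{1.5d} |Ψ(u)|² du.
With A² fixed by ∫|Ψ|² = 1, i.e. A² = (d)^(−1), substitute and integrate.
By symmetry take twice the u ≥ 0 contribution in numerator and denominator; the 2's cancel. In terms of t = u/d (A² and the length scale cancel between numerator and denominator), P = [∫_{0}^{1.5} e^(-2·t) dt] / [∫_{0}^{∞} e^(-2·t) dt].
With ∫ e^(-2·t) dt = -e^(-2·t)/2 + C, the region integral is 1/2 - e^(-3)/2 and the full one is 1/2.
Evaluating gives P = 0.9502.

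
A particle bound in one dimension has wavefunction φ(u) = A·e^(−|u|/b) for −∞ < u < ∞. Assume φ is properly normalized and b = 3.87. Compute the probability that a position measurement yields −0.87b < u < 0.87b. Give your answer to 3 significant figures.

|φ|² is the probability density, so P = ∫_{−0.87b}^{0.87b} |φ|² du.
With A² fixed by ∫|φ|² = 1, i.e. A² = (b)^(−1), substitute and integrate.
Both integrals are even about u = 0, so only the u ≥ 0 halves are needed (the factors of 2 cancel). Substituting t = u/b, A² and the length scale cancel in the ratio: P = ∫_{0}^{0.87} e^(-2·t) dt / ∫_{0}^{∞} e^(-2·t) dt.
With ∫ e^(-2·t) dt = -e^(-2·t)/2 + C, the region integral is 1/2 - e^(-87/50)/2 and the full one is 1/2.
Taking the ratio, P = 0.8245.

P ≈ 0.824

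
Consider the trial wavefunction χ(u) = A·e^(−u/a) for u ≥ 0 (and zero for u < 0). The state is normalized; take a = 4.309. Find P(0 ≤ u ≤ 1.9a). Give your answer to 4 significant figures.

P ≈ 0.9776

The probability is P = ∫ |χ|² du over [0, 1.9a].
With A² fixed by ∫|χ|² = 1, i.e. A² = (a/2)^(−1), substitute and integrate.
Let t = u/a; then A² and the length scale cancel, so P = ∫_{0}^{1.9} e^(-2·t) dt ÷ ∫_{0}^{∞} e^(-2·t) dt.
An antiderivative of e^(-2·t) is -e^(-2·t)/2; evaluating from 0 to 1.9 gives 1/2 - e^(-19/5)/2, while the full integral is 1/2.
Taking the ratio, P = 0.97763.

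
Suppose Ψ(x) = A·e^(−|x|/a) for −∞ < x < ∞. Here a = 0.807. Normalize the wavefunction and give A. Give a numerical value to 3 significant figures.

A ≈ 1.11

The normalization condition is ∫|Ψ|² dx = 1 from −∞ to ∞.
Recall ∫₀^∞ x^m e^(−x/β) dx = m!·β^(m+1), the integral (without the A² prefactor) comes out to a.
With a = 0.807: A² = 1.239 and A = 1.113.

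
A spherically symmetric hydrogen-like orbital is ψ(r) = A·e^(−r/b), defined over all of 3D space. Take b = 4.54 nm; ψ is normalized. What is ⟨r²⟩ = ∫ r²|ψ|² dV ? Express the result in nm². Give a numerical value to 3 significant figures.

The expectation value is the |ψ|²-weighted average of r^2: ∫ r^2|ψ|² 4πr² dr.
Since the A² factors cancel between numerator and denominator, ⟨r²⟩ = 3·b^2.
With b = 4.54, ⟨r^2⟩ = 61.83.

⟨r^2⟩ ≈ 61.8 nm^2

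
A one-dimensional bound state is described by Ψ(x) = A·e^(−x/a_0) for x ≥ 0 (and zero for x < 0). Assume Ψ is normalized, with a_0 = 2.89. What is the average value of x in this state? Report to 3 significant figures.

⟨x⟩ = ∫ x |Ψ|² dx over the full domain.
Since the A² factors cancel between numerator and denominator, ⟨x⟩ = a_0/2.
With a_0 = 2.89, ⟨x⟩ = 1.445.

⟨x⟩ ≈ 1.45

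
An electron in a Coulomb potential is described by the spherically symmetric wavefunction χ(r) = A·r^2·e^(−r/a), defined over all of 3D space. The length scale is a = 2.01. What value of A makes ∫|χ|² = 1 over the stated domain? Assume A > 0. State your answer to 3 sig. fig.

We need A² ∫|f|² 4πr² dr = 1, taking the integral from 0 to ∞.
In 3D with spherical symmetry the volume element is 4πr² dr.
Carrying out the integral gives A² · 45·π·a^7/2.
So A² = (45·π·a^7/2)^(−1).
Plugging in a = 2.01 yields A = 0.01033.

A ≈ 0.0103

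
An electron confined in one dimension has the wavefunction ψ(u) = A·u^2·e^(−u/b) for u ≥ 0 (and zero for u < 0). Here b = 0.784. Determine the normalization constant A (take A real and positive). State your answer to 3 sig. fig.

We need A² ∫|f|² du = 1, taking the integral from 0 to ∞.
The integral (without the A² prefactor) comes out to 3·b^5/4.
Hence A² = 1/[3·b^5/4].
Plugging in b = 0.784 yields A = 2.122.

A ≈ 2.12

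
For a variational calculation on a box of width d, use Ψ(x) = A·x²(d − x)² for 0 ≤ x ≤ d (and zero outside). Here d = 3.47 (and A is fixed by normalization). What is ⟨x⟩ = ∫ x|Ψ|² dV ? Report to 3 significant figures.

⟨x⟩ ≈ 1.74

The expectation value is the |Ψ|²-weighted average of x: ∫ x|Ψ|² dx.
Expanding the polynomial and integrating term by term, since the A² factors cancel between numerator and denominator, ⟨x⟩ = d/2.
With d = 3.47, ⟨x⟩ = 1.735.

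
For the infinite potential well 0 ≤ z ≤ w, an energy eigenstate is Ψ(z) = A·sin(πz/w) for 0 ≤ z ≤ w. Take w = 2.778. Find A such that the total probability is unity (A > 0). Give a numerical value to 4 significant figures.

A ≈ 0.8485

Normalization requires ∫|Ψ|² dz = 1, integrated from 0 to w.
The integral (without the A² prefactor) comes out to w/2.
Setting this equal to 1 gives A² = 1/(w/2).
Plugging in w = 2.778 yields A = 0.84849.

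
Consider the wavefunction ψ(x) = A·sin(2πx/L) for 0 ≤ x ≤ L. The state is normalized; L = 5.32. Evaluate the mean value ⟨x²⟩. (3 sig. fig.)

⟨x^2⟩ ≈ 9.08

By definition ⟨x²⟩ = ∫ x^2 |ψ(x)|² dx.
The ratio of the moment integral to the normalization integral gives ⟨x²⟩ = -L^2/(8·π^2) + L^2/3.
Putting L = 5.32 gives 9.076.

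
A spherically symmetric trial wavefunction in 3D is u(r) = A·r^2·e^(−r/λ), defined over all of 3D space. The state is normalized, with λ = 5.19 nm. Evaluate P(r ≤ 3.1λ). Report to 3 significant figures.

Integrate the radial probability density 4πr²|u|² over r ≤ 3.1λ.
Normalization gives A² = 1/(45·π·λ^7/2).
Substituting t = r/λ, A², 4π and the length scale all cancel in the ratio: P = ∫_{0}^{3.1} t^6·e^(-2·t) dt / ∫_{0}^{∞} t^6·e^(-2·t) dt.
With ∫ t^6·e^(-2·t) dt = -(4·t^6 + 12·t^5 + 30·t^4 + 60·t^3 + 90·t^2 + 90·t + 45)·e^(-2·t)/8 + C, the region integral is ≈ 2.3951 and the full one is 45/8.
This evaluates to P = 0.4258.

P ≈ 0.426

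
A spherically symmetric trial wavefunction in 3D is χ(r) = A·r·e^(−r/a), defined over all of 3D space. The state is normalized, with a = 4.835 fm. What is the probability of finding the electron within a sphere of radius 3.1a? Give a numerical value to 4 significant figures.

P ≈ 0.7408

P = ∫ |χ|² 4πr² dr over r ≤ 3.1a.
A² is fixed by ∫₀^∞ 4πr²|χ|² dr = 1, i.e. A² = (3·π·a^5)^(−1).
Let u = r/a; then A², 4π and the length scale all cancel, so P = ∫_{0}^{3.1} u^4·e^(-2·u) du ÷ ∫_{0}^{∞} u^4·e^(-2·u) du.
Using ∫ u^4·e^(-2·u) du = -(u^4/2 + u^3 + 3·u^2/2 + 3·u/2 + 3/4)·e^(-2·u), the numerator is ≈ 0.555617 and the denominator is 3/4.
The region integral divided by the full integral gives P = 0.74082.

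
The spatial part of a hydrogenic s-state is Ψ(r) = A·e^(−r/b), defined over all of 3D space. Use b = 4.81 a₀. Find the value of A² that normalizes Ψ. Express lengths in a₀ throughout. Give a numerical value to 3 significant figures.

Require ∫ |Ψ|² 4πr² dr = 1 over the whole domain.
Carrying out the integral gives A² · π·b^3.
So A² = (π·b^3)^(−1).
Substituting b = 4.81 gives A² = 0.002860, so A = 0.05348.

A^2 ≈ 0.00286 a₀^(-3)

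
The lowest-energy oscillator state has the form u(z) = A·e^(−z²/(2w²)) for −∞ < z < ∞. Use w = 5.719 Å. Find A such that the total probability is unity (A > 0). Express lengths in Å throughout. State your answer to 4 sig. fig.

Normalization requires ∫|u|² dz = 1, integrated from −∞ to ∞.
With u = A·e^(−z²/(2w²)), the integral evaluates to A²·[√(π)·w].
Setting this equal to 1 gives A² = 1/(√(π)·w).
Substituting w = 5.719 gives A² = 0.098652, so A = 0.31409.

A ≈ 0.3141 Å^(-1/2)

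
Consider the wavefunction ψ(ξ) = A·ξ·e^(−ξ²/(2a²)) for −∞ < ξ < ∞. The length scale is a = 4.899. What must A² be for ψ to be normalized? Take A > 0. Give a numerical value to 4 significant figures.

Require ∫ |ψ|² dξ = 1 over the whole domain.
Differentiating ∫e^(−αξ²) dξ = √(π/α) under α to get the higher moments, with ψ = A·ξ·e^(−ξ²/(2a²)), the integral evaluates to A²·[√(π)·a^3/2].
So A² = (√(π)·a^3/2)^(−1).
With a = 4.899: A² = 0.0095969 and A = 0.097964.

A^2 ≈ 0.009597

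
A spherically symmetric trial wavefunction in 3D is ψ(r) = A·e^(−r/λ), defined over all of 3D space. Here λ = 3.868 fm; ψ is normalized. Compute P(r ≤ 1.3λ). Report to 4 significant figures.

P = ∫ |ψ|² 4πr² dr over r ≤ 1.3λ.
A² is fixed by ∫₀^∞ 4πr²|ψ|² dr = 1, i.e. A² = (π·λ^3)^(−1).
In terms of u = r/λ (A², 4π and the length scale all cancel between numerator and denominator), P = [∫_{0}^{1.3} u^2·e^(-2·u) du] / [∫_{0}^{∞} u^2·e^(-2·u) du].
Using ∫ u^2·e^(-2·u) du = -(2·u^2 + 2·u + 1)·e^(-2·u)/4, the numerator is 1/4 - 349·e^(-13/5)/200 and the denominator is 1/4.
Taking the ratio yields P = 0.48157.

P ≈ 0.4816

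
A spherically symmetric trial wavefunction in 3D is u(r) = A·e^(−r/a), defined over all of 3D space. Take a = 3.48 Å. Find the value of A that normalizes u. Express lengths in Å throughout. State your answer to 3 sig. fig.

A ≈ 0.0869 Å^(-3/2)

Normalization requires ∫|u|² 4πr² dr = 1, integrated from 0 to ∞.
Recall ∫₀^∞ r^m e^(−r/β) dr = m!·β^(m+1), carrying out the integral gives A² · π·a^3.
With a = 3.48: A² = 0.007553 and A = 0.08691.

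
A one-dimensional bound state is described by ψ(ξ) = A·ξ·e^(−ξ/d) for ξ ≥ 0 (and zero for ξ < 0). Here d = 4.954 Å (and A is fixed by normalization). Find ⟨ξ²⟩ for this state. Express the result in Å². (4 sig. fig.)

⟨ξ^2⟩ ≈ 73.63 Å^2

By definition ⟨ξ²⟩ = ∫ ξ^2 |ψ(ξ)|² dξ.
Using ∫₀^∞ ξⁿ e^(−αξ) dξ = n!/αⁿ⁺¹, evaluating both integrals, ⟨ξ²⟩ = 3·d^2.
With d = 4.954, ⟨ξ^2⟩ = 73.626.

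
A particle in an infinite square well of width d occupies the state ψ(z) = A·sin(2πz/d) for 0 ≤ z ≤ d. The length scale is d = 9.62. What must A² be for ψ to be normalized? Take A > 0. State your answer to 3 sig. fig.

A^2 ≈ 0.208

Require ∫ |ψ|² dz = 1 over the whole domain.
With ∫₀^d sin²(nπz/d) dz = d/2, with ψ = A·sin(2πz/d), the integral evaluates to A²·[d/2].
Hence A² = 1/[d/2].
Plugging in d = 9.62 yields A = 0.4560.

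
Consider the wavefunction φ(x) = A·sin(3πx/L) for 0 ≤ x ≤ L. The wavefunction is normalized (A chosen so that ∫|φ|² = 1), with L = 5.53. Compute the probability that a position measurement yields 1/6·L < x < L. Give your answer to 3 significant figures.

P ≈ 0.833

P = ∫_{1/6·L}^{L} |φ(x)|² dx.
With A² fixed by ∫|φ|² = 1, i.e. A² = (L/2)^(−1), substitute and integrate.
Let u = x/L; then A² and the length scale cancel, so P = ∫_{1/6}^{1} sin(3·π·u)^2 du ÷ ∫_{0}^{1} sin(3·π·u)^2 du.
With ∫ sin(3·π·u)^2 du = u/2 - sin(6·π·u)/(12·π) + C, the region integral is 5/12 and the full one is 1/2.
The result is P = 5/6.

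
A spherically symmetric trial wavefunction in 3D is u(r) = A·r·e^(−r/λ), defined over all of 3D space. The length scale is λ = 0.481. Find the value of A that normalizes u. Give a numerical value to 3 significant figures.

Require ∫ |u|² 4πr² dr = 1 over the whole domain.
In 3D with spherical symmetry the volume element is 4πr² dr.
The integral (without the A² prefactor) comes out to 3·π·λ^5.
So A² = (3·π·λ^5)^(−1).
Plugging in λ = 0.481 yields A = 2.030.

A ≈ 2.03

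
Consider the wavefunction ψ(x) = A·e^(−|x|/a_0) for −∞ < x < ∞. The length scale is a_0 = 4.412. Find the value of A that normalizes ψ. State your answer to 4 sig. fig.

A ≈ 0.4761

We need A² ∫|f|² dx = 1, taking the integral from −∞ to ∞.
Recall ∫₀^∞ x^m e^(−x/β) dx = m!·β^(m+1), the integral (without the A² prefactor) comes out to a_0.
Hence A² = 1/[a_0].
Substituting a_0 = 4.412 gives A² = 0.22665, so A = 0.47608.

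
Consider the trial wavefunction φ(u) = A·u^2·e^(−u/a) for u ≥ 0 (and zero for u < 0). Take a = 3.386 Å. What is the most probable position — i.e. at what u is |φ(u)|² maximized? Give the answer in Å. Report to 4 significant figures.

u ≈ 6.772 Å

Differentiate |φ(u)|² with respect to u and set to zero.
Solving yields u = 2·a.
With a = 3.386, the most probable position is 6.7720 Å.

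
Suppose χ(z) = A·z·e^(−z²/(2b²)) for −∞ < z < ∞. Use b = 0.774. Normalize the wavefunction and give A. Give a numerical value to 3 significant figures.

The normalization condition is ∫|χ|² dz = 1 from −∞ to ∞.
The integral (without the A² prefactor) comes out to √(π)·b^3/2.
Hence A² = 1/[√(π)·b^3/2].
With b = 0.774: A² = 2.434 and A = 1.560.

A ≈ 1.56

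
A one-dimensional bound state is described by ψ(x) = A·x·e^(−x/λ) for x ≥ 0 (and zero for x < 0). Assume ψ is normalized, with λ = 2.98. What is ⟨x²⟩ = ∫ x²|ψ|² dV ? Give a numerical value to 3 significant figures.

⟨x^2⟩ ≈ 26.6

The expectation value is the |ψ|²-weighted average of x^2: ∫ x^2|ψ|² dx.
Using ∫₀^∞ xⁿ e^(−αx) dx = n!/αⁿ⁺¹, since the A² factors cancel between numerator and denominator, ⟨x²⟩ = 3·λ^2.
With λ = 2.98, ⟨x^2⟩ = 26.64.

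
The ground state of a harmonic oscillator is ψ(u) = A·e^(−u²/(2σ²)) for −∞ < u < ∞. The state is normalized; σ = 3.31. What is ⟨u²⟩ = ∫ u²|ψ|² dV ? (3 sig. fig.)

⟨u²⟩ = ∫ u^2 |ψ|² du over the full domain.
With ∫_{−∞}^{∞} u^(2m) e^(−αu²) du = (2m−1)!!·√π / (2^m α^(m+1/2)), the ratio of the moment integral to the normalization integral gives ⟨u²⟩ = σ^2/2.
With σ = 3.31, ⟨u^2⟩ = 5.478.

⟨u^2⟩ ≈ 5.48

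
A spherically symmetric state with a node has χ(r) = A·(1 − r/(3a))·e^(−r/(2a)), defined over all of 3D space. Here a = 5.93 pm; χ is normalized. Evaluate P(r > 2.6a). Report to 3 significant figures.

P ≈ 0.649

With dV = 4πr²dr, the probability is ∫|χ|² dV over r > 2.6a.
The full normalization integral is A²·[8·π·a^3/3] = 1, fixing A².
Substituting u = r/a, A², 4π and the length scale all cancel in the ratio: P = ∫_{2.6}^{∞} u^2·(1 - u/3)^2·e^(-u) du / ∫_{0}^{∞} u^2·(1 - u/3)^2·e^(-u) du.
Using ∫ u^2·(1 - u/3)^2·e^(-u) du = (-u^4 + 2·u^3 - 3·u^2 - 6·u - 6)·e^(-u)/9, the numerator is ≈ 0.43265 and the denominator is 2/3.
Taking the ratio yields P = 0.6490.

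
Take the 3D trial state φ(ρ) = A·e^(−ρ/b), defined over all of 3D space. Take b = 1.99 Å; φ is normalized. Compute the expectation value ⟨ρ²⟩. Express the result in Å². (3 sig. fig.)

⟨ρ²⟩ = ∫ ρ^2 |φ|² 4πρ² dρ over the full domain.
The ratio of the moment integral to the normalization integral gives ⟨ρ²⟩ = 3·b^2.
With b = 1.99, ⟨ρ^2⟩ = 11.88.

⟨ρ^2⟩ ≈ 11.9 Å^2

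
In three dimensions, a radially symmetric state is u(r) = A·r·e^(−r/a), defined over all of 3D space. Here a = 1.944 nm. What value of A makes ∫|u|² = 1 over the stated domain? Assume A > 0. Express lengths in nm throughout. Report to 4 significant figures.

We need A² ∫|f|² 4πr² dr = 1, taking the integral from 0 to ∞.
∫|u|² 4πr² dr = A²·(3·π·a^5).
Setting this equal to 1 gives A² = 1/(3·π·a^5).
Plugging in a = 1.944 yields A = 0.061819.

A ≈ 0.06182 nm^(-5/2)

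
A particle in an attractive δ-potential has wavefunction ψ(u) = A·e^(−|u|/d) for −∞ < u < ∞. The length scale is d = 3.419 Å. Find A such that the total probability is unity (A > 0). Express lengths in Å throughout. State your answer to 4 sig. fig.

A ≈ 0.5408 Å^(-1/2)

Normalization requires ∫|ψ|² du = 1, integrated from −∞ to ∞.
With ψ = A·e^(−|u|/d), the integral evaluates to A²·[d].
Plugging in d = 3.419 yields A = 0.54082.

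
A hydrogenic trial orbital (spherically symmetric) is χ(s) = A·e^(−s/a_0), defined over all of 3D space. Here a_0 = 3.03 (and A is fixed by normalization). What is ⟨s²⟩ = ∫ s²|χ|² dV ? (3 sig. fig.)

⟨s^2⟩ ≈ 27.5

By definition ⟨s²⟩ = ∫ s^2 |χ(s)|² 4πs² ds.
Evaluating both integrals, ⟨s²⟩ = 3·a_0^2.
With a_0 = 3.03, ⟨s^2⟩ = 27.54.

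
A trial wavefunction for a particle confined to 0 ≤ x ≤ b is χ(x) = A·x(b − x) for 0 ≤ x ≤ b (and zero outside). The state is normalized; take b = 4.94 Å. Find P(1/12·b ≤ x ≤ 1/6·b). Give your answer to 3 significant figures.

|χ|² is the probability density, so P = ∫_{1/12·b}^{1/6·b} |χ|² dx.
The normalization integral ∫|χ|²dx over the whole domain equals b^5/30·A², and A² cancels in the ratio.
In terms of u = x/b (A² and the length scale cancel between numerator and denominator), P = [∫_{1/12}^{1/6} u^2·(1 - u)^2 du] / [∫_{0}^{1} u^2·(1 - u)^2 du].
With ∫ u^2·(1 - u)^2 du = u^3·(6·u^2 - 15·u + 10)/30 + C, the region integral is ≈ 0.0010135 and the full one is 1/30.
The result is P = 0.03041.

P ≈ 0.0304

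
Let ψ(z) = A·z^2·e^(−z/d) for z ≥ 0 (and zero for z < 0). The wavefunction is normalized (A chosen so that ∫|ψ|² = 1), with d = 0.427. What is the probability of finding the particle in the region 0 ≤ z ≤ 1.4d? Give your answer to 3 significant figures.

P ≈ 0.152

|ψ|² is the probability density, so P = ∫_{0}^{1.4d} |ψ|² dz.
With A² fixed by ∫|ψ|² = 1, i.e. A² = (3·d^5/4)^(−1), substitute and integrate.
Let u = z/d; then A² and the length scale cancel, so P = ∫_{0}^{1.4} u^4·e^(-2·u) du ÷ ∫_{0}^{∞} u^4·e^(-2·u) du.
An antiderivative of u^4·e^(-2·u) is -(u^4/2 + u^3 + 3·u^2/2 + 3·u/2 + 3/4)·e^(-2·u); evaluating from 0 to 1.4 gives ≈ 0.11424, while the full integral is 3/4.
Evaluating gives P = 0.1523.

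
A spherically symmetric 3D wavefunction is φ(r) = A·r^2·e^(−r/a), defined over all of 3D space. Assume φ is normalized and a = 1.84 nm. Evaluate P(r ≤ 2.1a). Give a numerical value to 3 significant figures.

P ≈ 0.133

With dV = 4πr²dr, the probability is ∫|φ|² dV over r ≤ 2.1a.
Normalization gives A² = 1/(45·π·a^7/2).
Substituting u = r/a, A², 4π and the length scale all cancel in the ratio: P = ∫_{0}^{2.1} u^6·e^(-2·u) du / ∫_{0}^{∞} u^6·e^(-2·u) du.
An antiderivative of u^6·e^(-2·u) is -(4·u^6 + 12·u^5 + 30·u^4 + 60·u^3 + 90·u^2 + 90·u + 45)·e^(-2·u)/8; evaluating from 0 to 2.1 gives ≈ 0.74552, while the full integral is 45/8.
The region integral divided by the full integral gives P = 0.1325.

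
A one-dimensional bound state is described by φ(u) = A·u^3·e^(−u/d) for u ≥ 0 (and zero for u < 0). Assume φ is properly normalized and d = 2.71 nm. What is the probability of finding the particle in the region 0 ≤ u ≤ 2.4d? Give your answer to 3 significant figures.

The probability is P = ∫ |φ|² du over [0, 2.4d].
With A² fixed by ∫|φ|² = 1, i.e. A² = (45·d^7/8)^(−1), substitute and integrate.
Substituting t = u/d, A² and the length scale cancel in the ratio: P = ∫_{0}^{2.4} t^6·e^(-2·t) dt / ∫_{0}^{∞} t^6·e^(-2·t) dt.
Using ∫ t^6·e^(-2·t) dt = -(4·t^6 + 12·t^5 + 30·t^4 + 60·t^3 + 90·t^2 + 90·t + 45)·e^(-2·t)/8, the numerator is ≈ 1.1767 and the denominator is 45/8.
This works out to P = 0.2092.

P ≈ 0.209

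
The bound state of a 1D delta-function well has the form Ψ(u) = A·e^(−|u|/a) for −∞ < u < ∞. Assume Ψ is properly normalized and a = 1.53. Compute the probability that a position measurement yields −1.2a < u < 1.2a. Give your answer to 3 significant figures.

P = ∫_{−1.2a}^{1.2a} |Ψ(u)|² du.
With A² fixed by ∫|Ψ|² = 1, i.e. A² = (a)^(−1), substitute and integrate.
By symmetry take twice the u ≥ 0 contribution in numerator and denominator; the 2's cancel. In terms of t = u/a (A² and the length scale cancel between numerator and denominator), P = [∫_{0}^{1.2} e^(-2·t) dt] / [∫_{0}^{∞} e^(-2·t) dt].
An antiderivative of e^(-2·t) is -e^(-2·t)/2; evaluating from 0 to 1.2 gives 1/2 - e^(-12/5)/2, while the full integral is 1/2.
Taking the ratio, P = 0.9093.

P ≈ 0.909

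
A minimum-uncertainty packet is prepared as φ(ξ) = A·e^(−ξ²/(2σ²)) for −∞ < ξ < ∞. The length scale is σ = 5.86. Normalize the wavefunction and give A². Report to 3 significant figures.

Normalization requires ∫|φ|² dξ = 1, integrated from −∞ to ∞.
Using the Gaussian integral ∫_{−∞}^{∞} e^(−αξ²) dξ = √(π/α), with φ = A·e^(−ξ²/(2σ²)), the integral evaluates to A²·[√(π)·σ].
So A² = (√(π)·σ)^(−1).
Substituting σ = 5.86 gives A² = 0.09628, so A = 0.3103.

A^2 ≈ 0.0963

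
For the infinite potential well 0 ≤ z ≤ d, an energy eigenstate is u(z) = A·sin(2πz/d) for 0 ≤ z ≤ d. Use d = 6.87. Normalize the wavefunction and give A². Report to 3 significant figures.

A^2 ≈ 0.291

We need A² ∫|f|² dz = 1, taking the integral from 0 to d.
With ∫₀^d sin²(nπz/d) dz = d/2, with u = A·sin(2πz/d), the integral evaluates to A²·[d/2].
Substituting d = 6.87 gives A² = 0.2911, so A = 0.5396.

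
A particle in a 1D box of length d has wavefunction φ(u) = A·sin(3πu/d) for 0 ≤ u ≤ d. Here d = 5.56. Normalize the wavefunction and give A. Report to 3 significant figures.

Normalization requires ∫|φ|² du = 1, integrated from 0 to d.
Using sin²θ = (1 − cos 2θ)/2, the integral (without the A² prefactor) comes out to d/2.
Hence A² = 1/[d/2].
Plugging in d = 5.56 yields A = 0.5998.

A ≈ 0.600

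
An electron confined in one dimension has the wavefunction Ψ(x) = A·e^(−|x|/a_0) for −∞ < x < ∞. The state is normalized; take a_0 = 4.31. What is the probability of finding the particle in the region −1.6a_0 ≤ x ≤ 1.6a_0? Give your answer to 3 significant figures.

|Ψ|² is the probability density, so P = ∫_{−1.6a_0}^{1.6a_0} |Ψ|² dx.
Since A² = 1/(a_0), this is the region integral divided by the full normalization integral.
Both integrals are even about x = 0, so only the x ≥ 0 halves are needed (the factors of 2 cancel). Let u = x/a_0; then A² and the length scale cancel, so P = ∫_{0}^{1.6} e^(-2·u) du ÷ ∫_{0}^{∞} e^(-2·u) du.
With ∫ e^(-2·u) du = -e^(-2·u)/2 + C, the region integral is 1/2 - e^(-16/5)/2 and the full one is 1/2.
Taking the ratio, P = 0.9592.

P ≈ 0.959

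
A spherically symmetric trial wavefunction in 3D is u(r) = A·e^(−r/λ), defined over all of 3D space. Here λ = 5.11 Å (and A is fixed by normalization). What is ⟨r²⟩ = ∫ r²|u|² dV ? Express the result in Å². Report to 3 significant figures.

⟨r^2⟩ ≈ 78.3 Å^2

The expectation value is the |u|²-weighted average of r^2: ∫ r^2|u|² 4πr² dr.
Recall ∫₀^∞ r^m e^(−r/β) dr = m!·β^(m+1), since the A² factors cancel between numerator and denominator, ⟨r²⟩ = 3·λ^2.
Putting λ = 5.11 gives 78.34.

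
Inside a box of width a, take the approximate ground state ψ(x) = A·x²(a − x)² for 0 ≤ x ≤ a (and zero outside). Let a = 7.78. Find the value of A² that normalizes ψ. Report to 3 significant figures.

A^2 ≈ 0.00000603

The normalization condition is ∫|ψ|² dx = 1 from 0 to a.
∫|ψ|² dx = A²·(a^9/630).
Setting this equal to 1 gives A² = 1/(a^9/630).
Plugging in a = 7.78 yields A = 0.002456.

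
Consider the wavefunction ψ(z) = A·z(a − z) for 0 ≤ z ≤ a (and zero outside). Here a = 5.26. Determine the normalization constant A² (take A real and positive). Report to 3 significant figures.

The normalization condition is ∫|ψ|² dz = 1 from 0 to a.
Expanding the polynomial and integrating term by term, with ψ = A·z(a − z), the integral evaluates to A²·[a^5/30].
Hence A² = 1/[a^5/30].
Plugging in a = 5.26 yields A = 0.08632.

A^2 ≈ 0.00745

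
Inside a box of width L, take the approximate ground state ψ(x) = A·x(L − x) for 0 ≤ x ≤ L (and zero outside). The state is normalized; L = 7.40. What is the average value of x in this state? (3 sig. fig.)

The expectation value is the |ψ|²-weighted average of x: ∫ x|ψ|² dx.
Expanding the polynomial and integrating term by term, the ratio of the moment integral to the normalization integral gives ⟨x⟩ = L/2.
With L = 7.40, ⟨x⟩ = 3.700.

⟨x⟩ ≈ 3.70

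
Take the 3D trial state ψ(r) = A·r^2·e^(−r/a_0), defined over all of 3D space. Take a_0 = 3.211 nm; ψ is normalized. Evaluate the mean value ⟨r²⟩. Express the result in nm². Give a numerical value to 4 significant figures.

⟨r^2⟩ ≈ 144.3 nm^2

⟨r²⟩ = ∫ r^2 |ψ|² 4πr² dr over the full domain.
Recall ∫₀^∞ r^m e^(−r/β) dr = m!·β^(m+1), the ratio of the moment integral to the normalization integral gives ⟨r²⟩ = 14·a_0^2.
With a_0 = 3.211, ⟨r^2⟩ = 144.35.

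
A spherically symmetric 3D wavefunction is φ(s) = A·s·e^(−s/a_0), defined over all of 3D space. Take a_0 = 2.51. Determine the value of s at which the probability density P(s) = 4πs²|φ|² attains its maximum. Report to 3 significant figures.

s ≈ 5.02

Differentiate P(s) = 4πs²|φ|² with respect to s and set to zero.
This gives s = 2·a_0.
With a_0 = 2.51, the most probable radial distance is 5.020.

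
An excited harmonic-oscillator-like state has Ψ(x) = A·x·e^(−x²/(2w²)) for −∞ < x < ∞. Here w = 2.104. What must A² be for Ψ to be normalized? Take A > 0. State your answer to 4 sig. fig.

We need A² ∫|f|² dx = 1, taking the integral from −∞ to ∞.
With ∫_{−∞}^{∞} x^(2m) e^(−αx²) dx = (2m−1)!!·√π / (2^m α^(m+1/2)), ∫|Ψ|² dx = A²·(√(π)·w^3/2).
So A² = (√(π)·w^3/2)^(−1).
Substituting w = 2.104 gives A² = 0.12115, so A = 0.34806.

A^2 ≈ 0.1211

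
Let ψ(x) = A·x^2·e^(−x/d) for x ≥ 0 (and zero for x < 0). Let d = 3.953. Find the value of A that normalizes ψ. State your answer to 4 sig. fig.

The normalization condition is ∫|ψ|² dx = 1 from 0 to ∞.
Using ∫₀^∞ xⁿ e^(−αx) dx = n!/αⁿ⁺¹, ∫|ψ|² dx = A²·(3·d^5/4).
Plugging in d = 3.953 yields A = 0.037167.

A ≈ 0.03717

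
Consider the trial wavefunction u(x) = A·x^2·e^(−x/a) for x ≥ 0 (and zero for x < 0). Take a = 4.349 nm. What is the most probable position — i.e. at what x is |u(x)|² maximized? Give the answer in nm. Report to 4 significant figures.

x ≈ 8.698 nm

Differentiate |u(x)|² with respect to x and set to zero.
Solving yields x = 2·a.
With a = 4.349, the most probable position is 8.6980 nm.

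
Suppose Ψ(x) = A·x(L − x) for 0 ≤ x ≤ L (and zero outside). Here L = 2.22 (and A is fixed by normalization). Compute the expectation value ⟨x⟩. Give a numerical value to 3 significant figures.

The expectation value is the |Ψ|²-weighted average of x: ∫ x|Ψ|² dx.
Expanding the polynomial and integrating term by term, evaluating both integrals, ⟨x⟩ = L/2.
Putting L = 2.22 gives 1.110.

⟨x⟩ ≈ 1.11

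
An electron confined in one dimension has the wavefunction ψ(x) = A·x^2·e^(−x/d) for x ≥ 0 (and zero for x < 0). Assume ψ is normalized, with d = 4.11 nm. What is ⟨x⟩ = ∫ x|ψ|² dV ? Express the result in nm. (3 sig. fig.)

⟨x⟩ ≈ 10.3 nm

By definition ⟨x⟩ = ∫ x |ψ(x)|² dx.
Using ∫₀^∞ xⁿ e^(−αx) dx = n!/αⁿ⁺¹, the ratio of the moment integral to the normalization integral gives ⟨x⟩ = 5·d/2.
Putting d = 4.11 gives 10.28.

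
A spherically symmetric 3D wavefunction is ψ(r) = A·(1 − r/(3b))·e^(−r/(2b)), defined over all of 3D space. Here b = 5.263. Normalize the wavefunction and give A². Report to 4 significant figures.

A^2 ≈ 0.0008188

The normalization condition is ∫|ψ|² 4πr² dr = 1 from 0 to ∞.
With ψ = A·(1 − r/(3b))·e^(−r/(2b)), the integral evaluates to A²·[8·π·b^3/3].
Hence A² = 1/[8·π·b^3/3].
Substituting b = 5.263 gives A² = 0.00081881, so A = 0.028615.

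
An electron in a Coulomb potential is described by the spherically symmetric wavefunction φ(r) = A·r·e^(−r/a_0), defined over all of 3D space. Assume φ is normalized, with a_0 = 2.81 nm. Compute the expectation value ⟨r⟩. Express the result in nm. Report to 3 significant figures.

⟨r⟩ = ∫ r |φ|² 4πr² dr over the full domain.
With ∫₀^∞ r^5 e^(−αr) dr = 5!/α^6, since the A² factors cancel between numerator and denominator, ⟨r⟩ = 5·a_0/2.
With a_0 = 2.81, ⟨r⟩ = 7.025.

⟨r⟩ ≈ 7.03 nm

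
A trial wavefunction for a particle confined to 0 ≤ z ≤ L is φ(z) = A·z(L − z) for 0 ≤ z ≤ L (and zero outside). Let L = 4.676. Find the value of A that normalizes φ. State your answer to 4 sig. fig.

Require ∫ |φ|² dz = 1 over the whole domain.
Carrying out the integral gives A² · L^5/30.
Setting this equal to 1 gives A² = 1/(L^5/30).
Plugging in L = 4.676 yields A = 0.11584.

A ≈ 0.1158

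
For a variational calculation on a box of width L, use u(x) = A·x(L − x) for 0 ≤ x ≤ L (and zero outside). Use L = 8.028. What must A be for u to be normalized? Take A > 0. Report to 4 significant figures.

A ≈ 0.02999

The normalization condition is ∫|u|² dx = 1 from 0 to L.
Expanding the polynomial and integrating term by term, the integral (without the A² prefactor) comes out to L^5/30.
Plugging in L = 8.028 yields A = 0.029995.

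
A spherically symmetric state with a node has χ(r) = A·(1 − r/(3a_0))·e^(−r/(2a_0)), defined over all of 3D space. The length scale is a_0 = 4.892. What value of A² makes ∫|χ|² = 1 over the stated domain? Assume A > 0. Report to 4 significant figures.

Normalization requires ∫|χ|² 4πr² dr = 1, integrated from 0 to ∞.
In 3D with spherical symmetry the volume element is 4πr² dr.
∫|χ|² 4πr² dr = A²·(8·π·a_0^3/3).
Hence A² = 1/[8·π·a_0^3/3].
Substituting a_0 = 4.892 gives A² = 0.0010196, so A = 0.031931.

A^2 ≈ 0.001020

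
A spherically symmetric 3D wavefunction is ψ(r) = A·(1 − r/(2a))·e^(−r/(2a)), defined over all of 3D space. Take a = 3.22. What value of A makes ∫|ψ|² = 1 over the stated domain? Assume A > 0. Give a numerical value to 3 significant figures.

A ≈ 0.0345

We need A² ∫|f|² 4πr² dr = 1, taking the integral from 0 to ∞.
(Spherical symmetry: dV = 4πr² dr.)
∫|ψ|² 4πr² dr = A²·(8·π·a^3).
Plugging in a = 3.22 yields A = 0.03452.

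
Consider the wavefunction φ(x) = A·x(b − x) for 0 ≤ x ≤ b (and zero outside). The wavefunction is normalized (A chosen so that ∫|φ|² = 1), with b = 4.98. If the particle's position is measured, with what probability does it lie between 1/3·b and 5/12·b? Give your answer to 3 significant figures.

P = ∫_{1/3·b}^{5/12·b} |φ(x)|² dx.
With A² fixed by ∫|φ|² = 1, i.e. A² = (b^5/30)^(−1), substitute and integrate.
Let u = x/b; then A² and the length scale cancel, so P = ∫_{1/3}^{5/12} u^2·(1 - u)^2 du ÷ ∫_{0}^{1} u^2·(1 - u)^2 du.
With ∫ u^2·(1 - u)^2 du = u^3·(6·u^2 - 15·u + 10)/30 + C, the region integral is ≈ 0.0045581 and the full one is 1/30.
This works out to P = 0.1367.

P ≈ 0.137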